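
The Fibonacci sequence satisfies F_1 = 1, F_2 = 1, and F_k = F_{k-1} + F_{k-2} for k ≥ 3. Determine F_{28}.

317811

Iterating the recurrence up to F_{22} = 17711 and F_{21} = 10946:
F_{23} = F_{22} + F_{21} = 17711 + 10946 = 28657
F_{24} = F_{23} + F_{22} = 28657 + 17711 = 46368
F_{25} = F_{24} + F_{23} = 46368 + 28657 = 75025
F_{26} = F_{25} + F_{24} = 75025 + 46368 = 121393
F_{27} = F_{26} + F_{25} = 121393 + 75025 = 196418
F_{28} = F_{27} + F_{26} = 196418 + 121393 = 317811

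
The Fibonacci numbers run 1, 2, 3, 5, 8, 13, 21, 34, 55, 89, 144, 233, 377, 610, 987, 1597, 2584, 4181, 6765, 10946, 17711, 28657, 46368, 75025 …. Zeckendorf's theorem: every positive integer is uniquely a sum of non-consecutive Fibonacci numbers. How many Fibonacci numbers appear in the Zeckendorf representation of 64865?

Repeatedly subtract the largest Fibonacci number that fits:
46368 ≤ 64865 < 75025, so take 46368; remainder 18497
17711 ≤ 18497 < 28657, so take 17711; remainder 786
610 ≤ 786 < 987, so take 610; remainder 176
144 ≤ 176 < 233, so take 144; remainder 32
21 ≤ 32 < 34, so take 21; remainder 11
8 ≤ 11 < 13, so take 8; remainder 3
3 ≤ 3 < 5, so take 3; remainder 0
64865 = 46368 + 17711 + 610 + 144 + 21 + 8 + 3, which has 7 terms.

7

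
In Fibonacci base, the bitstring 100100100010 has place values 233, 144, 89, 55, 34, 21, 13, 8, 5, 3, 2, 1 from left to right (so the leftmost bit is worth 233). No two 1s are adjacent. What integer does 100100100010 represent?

303

Summing the place values of the 1 bits: 233 + 55 + 13 + 2 = 303.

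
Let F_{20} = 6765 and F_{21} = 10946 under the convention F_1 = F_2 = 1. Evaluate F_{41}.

165580141

By F_{2k+1} = F_k² + F_{k+1}²: F_{41} = 6765² + 10946² = 45765225 + 119814916 = 165580141.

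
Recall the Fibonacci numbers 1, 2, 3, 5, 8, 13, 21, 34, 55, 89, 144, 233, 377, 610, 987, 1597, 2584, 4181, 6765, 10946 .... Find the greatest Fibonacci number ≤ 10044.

6765 ≤ 10044 < 10946, so the largest Fibonacci number not exceeding 10044 is 6765.

6765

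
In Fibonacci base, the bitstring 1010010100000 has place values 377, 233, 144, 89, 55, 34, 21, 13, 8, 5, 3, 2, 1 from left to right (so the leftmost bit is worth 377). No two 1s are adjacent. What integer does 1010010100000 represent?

Summing the place values of the 1 bits: 377 + 144 + 34 + 13 = 568.

568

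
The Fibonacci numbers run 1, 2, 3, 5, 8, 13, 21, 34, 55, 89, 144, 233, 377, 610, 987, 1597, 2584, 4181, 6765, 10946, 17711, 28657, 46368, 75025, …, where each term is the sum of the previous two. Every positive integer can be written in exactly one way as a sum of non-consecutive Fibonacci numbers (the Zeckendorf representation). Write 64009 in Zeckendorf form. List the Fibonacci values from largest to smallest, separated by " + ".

Greedily peel off the largest Fibonacci term at each step:
64009 − 46368 = 17641
17641 − 10946 = 6695
6695 − 4181 = 2514
2514 − 1597 = 917
917 − 610 = 307
307 − 233 = 74
74 − 55 = 19
19 − 13 = 6
6 − 5 = 1
1 − 1 = 0
So 64009 = 46368 + 10946 + 4181 + 1597 + 610 + 233 + 55 + 13 + 5 + 1, with no two terms consecutive in the sequence.

46368 + 10946 + 4181 + 1597 + 610 + 233 + 55 + 13 + 5 + 1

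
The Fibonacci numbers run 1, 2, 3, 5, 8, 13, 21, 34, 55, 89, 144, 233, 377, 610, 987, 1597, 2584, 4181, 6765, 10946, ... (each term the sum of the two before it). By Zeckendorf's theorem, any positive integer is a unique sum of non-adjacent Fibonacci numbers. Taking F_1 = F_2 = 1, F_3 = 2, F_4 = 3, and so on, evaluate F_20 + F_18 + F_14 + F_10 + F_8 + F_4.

9805

F_20 + F_18 + F_14 + F_10 + F_8 + F_4 = 6765 + 2584 + 377 + 55 + 21 + 3 = 9805.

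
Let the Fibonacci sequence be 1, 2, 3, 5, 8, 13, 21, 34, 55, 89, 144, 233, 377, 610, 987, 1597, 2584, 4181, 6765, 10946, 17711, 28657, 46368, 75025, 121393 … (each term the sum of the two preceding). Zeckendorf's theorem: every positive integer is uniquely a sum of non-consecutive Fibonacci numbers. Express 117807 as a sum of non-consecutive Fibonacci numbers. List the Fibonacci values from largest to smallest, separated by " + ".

Greedy algorithm:
75025 ≤ 117807 < 121393, so take 75025; remainder 42782
28657 ≤ 42782 < 46368, so take 28657; remainder 14125
10946 ≤ 14125 < 17711, so take 10946; remainder 3179
2584 ≤ 3179 < 4181, so take 2584; remainder 595
377 ≤ 595 < 610, so take 377; remainder 218
144 ≤ 218 < 233, so take 144; remainder 74
55 ≤ 74 < 89, so take 55; remainder 19
13 ≤ 19 < 21, so take 13; remainder 6
5 ≤ 6 < 8, so take 5; remainder 1
1 ≤ 1 < 2, so take 1; remainder 0
So 117807 = 75025 + 28657 + 10946 + 2584 + 377 + 144 + 55 + 13 + 5 + 1, with no two terms consecutive in the sequence.

75025 + 28657 + 10946 + 2584 + 377 + 144 + 55 + 13 + 5 + 1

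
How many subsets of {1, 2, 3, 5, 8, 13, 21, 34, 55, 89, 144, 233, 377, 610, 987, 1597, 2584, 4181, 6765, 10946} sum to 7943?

65

7943 = 6765+987+144+34+13 = 6765+987+144+34+8+5 = 6765+987+89+55+34+13 = … (62 more), for 65 in all.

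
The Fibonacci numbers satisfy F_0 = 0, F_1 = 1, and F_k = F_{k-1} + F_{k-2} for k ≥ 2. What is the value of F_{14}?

Iterating the recurrence up to F_{9} = 34 and F_{8} = 21:
F_{10} = F_{9} + F_{8} = 34 + 21 = 55
F_{11} = F_{10} + F_{9} = 55 + 34 = 89
F_{12} = F_{11} + F_{10} = 89 + 55 = 144
F_{13} = F_{12} + F_{11} = 144 + 89 = 233
F_{14} = F_{13} + F_{12} = 233 + 144 = 377

377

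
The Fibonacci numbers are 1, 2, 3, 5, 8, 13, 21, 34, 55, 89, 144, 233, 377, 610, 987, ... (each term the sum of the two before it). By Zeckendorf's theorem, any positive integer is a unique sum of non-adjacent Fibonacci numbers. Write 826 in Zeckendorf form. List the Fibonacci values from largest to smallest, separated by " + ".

610 + 144 + 55 + 13 + 3 + 1

Greedily peel off the largest Fibonacci term at each step:
largest Fibonacci ≤ 826 is 610; 826 − 610 = 216
largest Fibonacci ≤ 216 is 144; 216 − 144 = 72
largest Fibonacci ≤ 72 is 55; 72 − 55 = 17
largest Fibonacci ≤ 17 is 13; 17 − 13 = 4
largest Fibonacci ≤ 4 is 3; 4 − 3 = 1
largest Fibonacci ≤ 1 is 1; 1 − 1 = 0
So 826 = 610 + 144 + 55 + 13 + 3 + 1, with no two terms consecutive in the sequence.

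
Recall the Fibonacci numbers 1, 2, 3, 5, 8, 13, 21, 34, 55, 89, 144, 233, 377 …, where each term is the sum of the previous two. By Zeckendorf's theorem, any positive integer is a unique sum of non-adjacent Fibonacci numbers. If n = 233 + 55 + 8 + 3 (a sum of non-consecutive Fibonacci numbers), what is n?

299

233 + 55 + 8 + 3 = 299.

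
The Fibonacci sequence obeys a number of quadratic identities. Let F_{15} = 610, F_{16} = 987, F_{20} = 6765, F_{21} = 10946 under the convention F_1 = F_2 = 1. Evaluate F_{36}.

By the addition formula F_{m+n} = F_m F_{n+1} + F_{m−1} F_n with m=16, n=20: F_{36} = 987·10946 + 610·6765 = 10803702 + 4126650 = 14930352.

14930352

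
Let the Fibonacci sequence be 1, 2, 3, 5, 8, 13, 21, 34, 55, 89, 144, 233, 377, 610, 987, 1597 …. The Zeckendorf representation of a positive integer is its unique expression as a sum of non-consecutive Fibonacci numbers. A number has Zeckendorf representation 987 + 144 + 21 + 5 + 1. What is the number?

987 + 144 + 21 + 5 + 1 = 1158.

1158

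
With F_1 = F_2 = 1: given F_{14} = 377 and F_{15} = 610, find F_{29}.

514229

By F_{2k+1} = F_k² + F_{k+1}²: F_{29} = 377² + 610² = 142129 + 372100 = 514229.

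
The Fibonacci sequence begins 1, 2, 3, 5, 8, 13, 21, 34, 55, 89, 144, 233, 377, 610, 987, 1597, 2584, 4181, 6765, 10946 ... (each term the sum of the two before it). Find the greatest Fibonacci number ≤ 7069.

6765

6765 ≤ 7069 < 10946, so the largest Fibonacci number not exceeding 7069 is 6765.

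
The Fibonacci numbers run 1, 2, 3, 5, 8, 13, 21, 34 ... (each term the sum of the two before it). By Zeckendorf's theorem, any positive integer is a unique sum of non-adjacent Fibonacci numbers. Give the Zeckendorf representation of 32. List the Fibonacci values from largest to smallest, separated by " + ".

21 ≤ 32 < 34, so take 21; remainder 11
8 ≤ 11 < 13, so take 8; remainder 3
3 ≤ 3 < 5, so take 3; remainder 0
So 32 = 21 + 8 + 3, with no two terms consecutive in the sequence.

21 + 8 + 3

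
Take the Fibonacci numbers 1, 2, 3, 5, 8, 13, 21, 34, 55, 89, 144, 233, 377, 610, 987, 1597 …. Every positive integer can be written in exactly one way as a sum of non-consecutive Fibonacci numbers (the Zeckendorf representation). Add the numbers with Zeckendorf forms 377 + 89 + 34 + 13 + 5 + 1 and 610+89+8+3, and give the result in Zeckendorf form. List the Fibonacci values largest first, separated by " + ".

The two numbers are 519 and 710, so their sum is 1229.
Greedy algorithm:
987 ≤ 1229 < 1597, so take 987; remainder 242
233 ≤ 242 < 377, so take 233; remainder 9
8 ≤ 9 < 13, so take 8; remainder 1
1 ≤ 1 < 2, so take 1; remainder 0

987 + 233 + 8 + 1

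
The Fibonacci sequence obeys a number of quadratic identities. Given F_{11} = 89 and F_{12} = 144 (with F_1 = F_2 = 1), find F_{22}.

17711

By the doubling identity F_{2k} = F_k(2F_{k+1} − F_k): F_{22} = 89·(2·144 − 89) = 89·199 = 17711.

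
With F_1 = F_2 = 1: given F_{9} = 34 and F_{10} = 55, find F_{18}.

2584

By the doubling identity F_{2k} = F_k(2F_{k+1} − F_k): F_{18} = 34·(2·55 − 34) = 34·76 = 2584.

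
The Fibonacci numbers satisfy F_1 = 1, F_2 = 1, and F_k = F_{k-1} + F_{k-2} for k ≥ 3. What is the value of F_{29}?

Iterating the recurrence up to F_{21} = 10946 and F_{20} = 6765:
F_{22} = F_{21} + F_{20} = 10946 + 6765 = 17711
F_{23} = F_{22} + F_{21} = 17711 + 10946 = 28657
F_{24} = F_{23} + F_{22} = 28657 + 17711 = 46368
F_{25} = F_{24} + F_{23} = 46368 + 28657 = 75025
F_{26} = F_{25} + F_{24} = 75025 + 46368 = 121393
F_{27} = F_{26} + F_{25} = 121393 + 75025 = 196418
F_{28} = F_{27} + F_{26} = 196418 + 121393 = 317811
F_{29} = F_{28} + F_{27} = 317811 + 196418 = 514229

514229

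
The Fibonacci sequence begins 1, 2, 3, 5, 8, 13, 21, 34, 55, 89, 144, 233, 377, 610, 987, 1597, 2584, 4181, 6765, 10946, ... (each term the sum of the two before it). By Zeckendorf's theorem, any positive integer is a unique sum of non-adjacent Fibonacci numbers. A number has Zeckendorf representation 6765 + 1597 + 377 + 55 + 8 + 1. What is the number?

8803

6765 + 1597 + 377 + 55 + 8 + 1 = 8803.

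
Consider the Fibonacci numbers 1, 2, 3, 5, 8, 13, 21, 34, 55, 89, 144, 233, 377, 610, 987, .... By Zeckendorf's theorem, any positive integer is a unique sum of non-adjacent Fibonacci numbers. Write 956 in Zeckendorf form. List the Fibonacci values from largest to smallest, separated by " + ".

subtract 610 from 956: 346 remains
subtract 233 from 346: 113 remains
subtract 89 from 113: 24 remains
subtract 21 from 24: 3 remains
subtract 3 from 3: 0 remains
So 956 = 610 + 233 + 89 + 21 + 3, with no two terms consecutive in the sequence.

610 + 233 + 89 + 21 + 3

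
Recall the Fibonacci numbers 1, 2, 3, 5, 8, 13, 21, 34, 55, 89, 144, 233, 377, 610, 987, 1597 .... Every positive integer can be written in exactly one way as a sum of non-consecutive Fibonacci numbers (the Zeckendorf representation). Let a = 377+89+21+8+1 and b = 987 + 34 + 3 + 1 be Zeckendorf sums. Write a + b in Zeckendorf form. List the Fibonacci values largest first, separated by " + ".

987 + 377 + 144 + 13

The two numbers are 496 and 1025, so their sum is 1521.
Greedy algorithm:
largest Fibonacci ≤ 1521 is 987; 1521 − 987 = 534
largest Fibonacci ≤ 534 is 377; 534 − 377 = 157
largest Fibonacci ≤ 157 is 144; 157 − 144 = 13
largest Fibonacci ≤ 13 is 13; 13 − 13 = 0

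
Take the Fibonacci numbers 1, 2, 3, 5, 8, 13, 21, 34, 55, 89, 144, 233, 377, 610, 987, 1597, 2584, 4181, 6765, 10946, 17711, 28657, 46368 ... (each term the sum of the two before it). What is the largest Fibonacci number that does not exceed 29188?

28657 ≤ 29188 < 46368, so the largest Fibonacci number not exceeding 29188 is 28657.

28657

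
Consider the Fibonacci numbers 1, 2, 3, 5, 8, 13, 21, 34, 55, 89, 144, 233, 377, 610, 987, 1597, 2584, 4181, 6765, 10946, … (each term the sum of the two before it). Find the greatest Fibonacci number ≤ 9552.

6765 ≤ 9552 < 10946, so the largest Fibonacci number not exceeding 9552 is 6765.

6765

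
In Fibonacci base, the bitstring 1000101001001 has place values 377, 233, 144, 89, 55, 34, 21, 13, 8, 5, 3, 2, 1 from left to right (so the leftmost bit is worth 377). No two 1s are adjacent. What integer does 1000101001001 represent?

Summing the place values of the 1 bits: 377 + 55 + 21 + 5 + 1 = 459.

459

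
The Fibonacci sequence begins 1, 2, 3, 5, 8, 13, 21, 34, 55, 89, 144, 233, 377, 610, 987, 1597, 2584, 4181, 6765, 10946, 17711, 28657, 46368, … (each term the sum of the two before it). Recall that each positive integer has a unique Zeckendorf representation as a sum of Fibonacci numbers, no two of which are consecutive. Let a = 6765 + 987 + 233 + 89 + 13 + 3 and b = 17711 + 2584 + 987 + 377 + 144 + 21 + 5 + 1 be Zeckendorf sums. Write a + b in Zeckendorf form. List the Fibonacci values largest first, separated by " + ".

The two numbers are 8090 and 21830, so their sum is 29920.
28657 ≤ 29920 < 46368, so take 28657; remainder 1263
987 ≤ 1263 < 1597, so take 987; remainder 276
233 ≤ 276 < 377, so take 233; remainder 43
34 ≤ 43 < 55, so take 34; remainder 9
8 ≤ 9 < 13, so take 8; remainder 1
1 ≤ 1 < 2, so take 1; remainder 0

28657 + 987 + 233 + 34 + 8 + 1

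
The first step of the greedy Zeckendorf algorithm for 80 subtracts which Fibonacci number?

55

55 ≤ 80 < 89, so the largest Fibonacci number not exceeding 80 is 55.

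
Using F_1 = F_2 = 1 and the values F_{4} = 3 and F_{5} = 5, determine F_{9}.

34

By F_{2k+1} = F_k² + F_{k+1}²: F_{9} = 3² + 5² = 9 + 25 = 34.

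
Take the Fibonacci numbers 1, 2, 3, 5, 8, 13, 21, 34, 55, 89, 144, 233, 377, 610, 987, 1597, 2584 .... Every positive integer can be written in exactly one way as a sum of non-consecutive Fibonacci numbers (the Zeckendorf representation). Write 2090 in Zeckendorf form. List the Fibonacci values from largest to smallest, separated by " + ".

Greedy algorithm:
2090 − 1597 = 493
493 − 377 = 116
116 − 89 = 27
27 − 21 = 6
6 − 5 = 1
1 − 1 = 0
So 2090 = 1597 + 377 + 89 + 21 + 5 + 1, with no two terms consecutive in the sequence.

1597 + 377 + 89 + 21 + 5 + 1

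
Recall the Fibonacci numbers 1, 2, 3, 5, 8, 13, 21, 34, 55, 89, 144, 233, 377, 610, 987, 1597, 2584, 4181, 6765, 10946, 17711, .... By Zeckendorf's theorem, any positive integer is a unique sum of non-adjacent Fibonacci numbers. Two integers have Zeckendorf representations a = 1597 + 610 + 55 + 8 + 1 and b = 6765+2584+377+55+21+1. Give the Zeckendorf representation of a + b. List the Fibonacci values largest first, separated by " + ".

10946 + 987 + 89 + 34 + 13 + 5

The two numbers are 2271 and 9803, so their sum is 12074.
take 10946 (≤ 12074); 12074 − 10946 = 1128
take 987 (≤ 1128); 1128 − 987 = 141
take 89 (≤ 141); 141 − 89 = 52
take 34 (≤ 52); 52 − 34 = 18
take 13 (≤ 18); 18 − 13 = 5
take 5 (≤ 5); 5 − 5 = 0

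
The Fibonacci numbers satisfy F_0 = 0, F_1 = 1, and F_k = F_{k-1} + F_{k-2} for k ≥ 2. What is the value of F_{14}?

Iterating the recurrence up to F_{9} = 34 and F_{8} = 21:
F_{10} = F_{9} + F_{8} = 34 + 21 = 55
F_{11} = F_{10} + F_{9} = 55 + 34 = 89
F_{12} = F_{11} + F_{10} = 89 + 55 = 144
F_{13} = F_{12} + F_{11} = 144 + 89 = 233
F_{14} = F_{13} + F_{12} = 233 + 144 = 377

377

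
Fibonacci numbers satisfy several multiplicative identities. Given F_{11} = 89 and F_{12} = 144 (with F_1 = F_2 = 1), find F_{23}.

By F_{2k+1} = F_k² + F_{k+1}²: F_{23} = 89² + 144² = 7921 + 20736 = 28657.

28657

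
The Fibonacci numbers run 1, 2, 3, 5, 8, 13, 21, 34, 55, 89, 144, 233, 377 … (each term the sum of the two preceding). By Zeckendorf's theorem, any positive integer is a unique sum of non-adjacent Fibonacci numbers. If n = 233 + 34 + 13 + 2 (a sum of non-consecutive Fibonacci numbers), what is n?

282

233 + 34 + 13 + 2 = 282.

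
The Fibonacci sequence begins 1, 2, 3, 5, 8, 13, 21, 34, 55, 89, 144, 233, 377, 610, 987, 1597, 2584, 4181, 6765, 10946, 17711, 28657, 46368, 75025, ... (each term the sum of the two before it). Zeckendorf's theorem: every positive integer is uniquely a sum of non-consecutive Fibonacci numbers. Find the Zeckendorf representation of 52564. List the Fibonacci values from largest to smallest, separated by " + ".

Greedy algorithm:
52564 − 46368 = 6196
6196 − 4181 = 2015
2015 − 1597 = 418
418 − 377 = 41
41 − 34 = 7
7 − 5 = 2
2 − 2 = 0
So 52564 = 46368 + 4181 + 1597 + 377 + 34 + 5 + 2, with no two terms consecutive in the sequence.

46368 + 4181 + 1597 + 377 + 34 + 5 + 2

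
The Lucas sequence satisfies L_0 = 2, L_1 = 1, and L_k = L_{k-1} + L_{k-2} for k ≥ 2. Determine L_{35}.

20633239

Iterating the recurrence up to L_{29} = 1149851 and L_{28} = 710647:
L_{30} = L_{29} + L_{28} = 1149851 + 710647 = 1860498
L_{31} = L_{30} + L_{29} = 1860498 + 1149851 = 3010349
L_{32} = L_{31} + L_{30} = 3010349 + 1860498 = 4870847
L_{33} = L_{32} + L_{31} = 4870847 + 3010349 = 7881196
L_{34} = L_{33} + L_{32} = 7881196 + 4870847 = 12752043
L_{35} = L_{34} + L_{33} = 12752043 + 7881196 = 20633239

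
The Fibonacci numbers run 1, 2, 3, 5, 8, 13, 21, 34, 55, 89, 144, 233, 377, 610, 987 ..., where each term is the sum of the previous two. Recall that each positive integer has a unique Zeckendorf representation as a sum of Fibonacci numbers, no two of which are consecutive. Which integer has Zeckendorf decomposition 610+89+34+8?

610+89+34+8 = 741.

741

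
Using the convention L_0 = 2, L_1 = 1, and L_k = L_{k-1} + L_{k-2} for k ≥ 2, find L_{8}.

Iterating the recurrence up to L_{4} = 7 and L_{3} = 4:
L_{5} = L_{4} + L_{3} = 7 + 4 = 11
L_{6} = L_{5} + L_{4} = 11 + 7 = 18
L_{7} = L_{6} + L_{5} = 18 + 11 = 29
L_{8} = L_{7} + L_{6} = 29 + 18 = 47

47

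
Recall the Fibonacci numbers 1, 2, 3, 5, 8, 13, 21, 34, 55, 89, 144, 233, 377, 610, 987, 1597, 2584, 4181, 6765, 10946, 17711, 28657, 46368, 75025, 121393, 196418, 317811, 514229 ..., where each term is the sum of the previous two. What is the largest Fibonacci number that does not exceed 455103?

317811 ≤ 455103 < 514229, so the largest Fibonacci number not exceeding 455103 is 317811.

317811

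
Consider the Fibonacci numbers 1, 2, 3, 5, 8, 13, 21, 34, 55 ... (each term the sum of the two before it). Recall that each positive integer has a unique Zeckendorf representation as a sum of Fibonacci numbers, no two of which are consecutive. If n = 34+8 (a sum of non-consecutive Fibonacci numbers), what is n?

34+8 = 42.

42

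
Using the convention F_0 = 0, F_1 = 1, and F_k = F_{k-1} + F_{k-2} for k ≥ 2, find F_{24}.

46368

Iterating the recurrence up to F_{16} = 987 and F_{15} = 610:
F_{17} = F_{16} + F_{15} = 987 + 610 = 1597
F_{18} = F_{17} + F_{16} = 1597 + 987 = 2584
F_{19} = F_{18} + F_{17} = 2584 + 1597 = 4181
F_{20} = F_{19} + F_{18} = 4181 + 2584 = 6765
F_{21} = F_{20} + F_{19} = 6765 + 4181 = 10946
F_{22} = F_{21} + F_{20} = 10946 + 6765 = 17711
F_{23} = F_{22} + F_{21} = 17711 + 10946 = 28657
F_{24} = F_{23} + F_{22} = 28657 + 17711 = 46368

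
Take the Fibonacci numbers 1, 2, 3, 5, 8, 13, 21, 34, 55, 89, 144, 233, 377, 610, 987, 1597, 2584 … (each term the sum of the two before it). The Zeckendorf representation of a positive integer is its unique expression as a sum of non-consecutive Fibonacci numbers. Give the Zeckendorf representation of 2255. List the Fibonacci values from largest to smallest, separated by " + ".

1597 + 610 + 34 + 13 + 1

take 1597 (≤ 2255); 2255 − 1597 = 658
take 610 (≤ 658); 658 − 610 = 48
take 34 (≤ 48); 48 − 34 = 14
take 13 (≤ 14); 14 − 13 = 1
take 1 (≤ 1); 1 − 1 = 0
So 2255 = 1597 + 610 + 34 + 13 + 1, with no two terms consecutive in the sequence.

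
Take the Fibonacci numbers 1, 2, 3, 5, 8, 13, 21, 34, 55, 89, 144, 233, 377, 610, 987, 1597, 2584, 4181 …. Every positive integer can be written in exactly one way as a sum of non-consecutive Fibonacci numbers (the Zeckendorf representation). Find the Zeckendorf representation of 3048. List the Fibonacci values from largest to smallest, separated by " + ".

3048 − 2584 = 464
464 − 377 = 87
87 − 55 = 32
32 − 21 = 11
11 − 8 = 3
3 − 3 = 0
So 3048 = 2584 + 377 + 55 + 21 + 8 + 3, with no two terms consecutive in the sequence.

2584 + 377 + 55 + 21 + 8 + 3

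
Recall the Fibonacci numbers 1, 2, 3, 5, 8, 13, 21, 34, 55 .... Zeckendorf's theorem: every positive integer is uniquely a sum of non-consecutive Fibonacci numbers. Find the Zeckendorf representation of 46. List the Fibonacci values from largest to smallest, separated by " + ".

34 + 8 + 3 + 1

Repeatedly subtract the largest Fibonacci number that fits:
46 − 34 = 12
12 − 8 = 4
4 − 3 = 1
1 − 1 = 0
So 46 = 34 + 8 + 3 + 1, with no two terms consecutive in the sequence.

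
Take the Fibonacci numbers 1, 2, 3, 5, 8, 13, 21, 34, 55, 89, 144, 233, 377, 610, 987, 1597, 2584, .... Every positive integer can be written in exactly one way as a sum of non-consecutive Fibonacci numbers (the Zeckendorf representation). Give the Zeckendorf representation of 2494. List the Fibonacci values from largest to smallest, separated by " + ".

subtract 1597 from 2494: 897 remains
subtract 610 from 897: 287 remains
subtract 233 from 287: 54 remains
subtract 34 from 54: 20 remains
subtract 13 from 20: 7 remains
subtract 5 from 7: 2 remains
subtract 2 from 2: 0 remains
So 2494 = 1597 + 610 + 233 + 34 + 13 + 5 + 2, with no two terms consecutive in the sequence.

1597 + 610 + 233 + 34 + 13 + 5 + 2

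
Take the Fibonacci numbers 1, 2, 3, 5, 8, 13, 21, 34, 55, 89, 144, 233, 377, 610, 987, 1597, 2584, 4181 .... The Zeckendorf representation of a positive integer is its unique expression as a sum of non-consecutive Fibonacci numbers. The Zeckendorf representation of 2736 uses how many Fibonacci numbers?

3

Greedily peel off the largest Fibonacci term at each step:
2584 ≤ 2736 < 4181, so take 2584; remainder 152
144 ≤ 152 < 233, so take 144; remainder 8
8 ≤ 8 < 13, so take 8; remainder 0
2736 = 2584 + 144 + 8, which has 3 terms.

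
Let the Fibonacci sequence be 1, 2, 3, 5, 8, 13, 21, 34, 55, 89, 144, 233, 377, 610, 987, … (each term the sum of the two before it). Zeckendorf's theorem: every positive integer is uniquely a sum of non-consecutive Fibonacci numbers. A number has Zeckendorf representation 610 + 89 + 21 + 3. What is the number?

723

610 + 89 + 21 + 3 = 723.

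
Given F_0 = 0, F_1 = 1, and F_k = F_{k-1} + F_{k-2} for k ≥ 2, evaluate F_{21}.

10946

Iterating the recurrence up to F_{13} = 233 and F_{12} = 144:
F_{14} = F_{13} + F_{12} = 233 + 144 = 377
F_{15} = F_{14} + F_{13} = 377 + 233 = 610
F_{16} = F_{15} + F_{14} = 610 + 377 = 987
F_{17} = F_{16} + F_{15} = 987 + 610 = 1597
F_{18} = F_{17} + F_{16} = 1597 + 987 = 2584
F_{19} = F_{18} + F_{17} = 2584 + 1597 = 4181
F_{20} = F_{19} + F_{18} = 4181 + 2584 = 6765
F_{21} = F_{20} + F_{19} = 6765 + 4181 = 10946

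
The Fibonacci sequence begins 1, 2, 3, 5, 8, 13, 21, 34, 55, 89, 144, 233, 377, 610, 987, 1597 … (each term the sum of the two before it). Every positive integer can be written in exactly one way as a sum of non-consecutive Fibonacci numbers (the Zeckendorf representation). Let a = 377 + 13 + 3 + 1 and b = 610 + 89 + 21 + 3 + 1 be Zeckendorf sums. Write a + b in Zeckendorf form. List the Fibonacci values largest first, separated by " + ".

The two numbers are 394 and 724, so their sum is 1118.
Greedy algorithm:
subtract 987 from 1118: 131 remains
subtract 89 from 131: 42 remains
subtract 34 from 42: 8 remains
subtract 8 from 8: 0 remains

987 + 89 + 34 + 8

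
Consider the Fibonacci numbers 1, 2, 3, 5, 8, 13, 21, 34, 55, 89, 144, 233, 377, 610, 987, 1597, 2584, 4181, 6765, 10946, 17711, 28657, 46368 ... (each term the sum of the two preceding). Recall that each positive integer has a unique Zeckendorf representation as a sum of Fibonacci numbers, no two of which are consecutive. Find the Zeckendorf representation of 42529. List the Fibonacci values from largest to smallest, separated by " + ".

28657 ≤ 42529 < 46368, so take 28657; remainder 13872
10946 ≤ 13872 < 17711, so take 10946; remainder 2926
2584 ≤ 2926 < 4181, so take 2584; remainder 342
233 ≤ 342 < 377, so take 233; remainder 109
89 ≤ 109 < 144, so take 89; remainder 20
13 ≤ 20 < 21, so take 13; remainder 7
5 ≤ 7 < 8, so take 5; remainder 2
2 ≤ 2 < 3, so take 2; remainder 0
So 42529 = 28657 + 10946 + 2584 + 233 + 89 + 13 + 5 + 2, with no two terms consecutive in the sequence.

28657 + 10946 + 2584 + 233 + 89 + 13 + 5 + 2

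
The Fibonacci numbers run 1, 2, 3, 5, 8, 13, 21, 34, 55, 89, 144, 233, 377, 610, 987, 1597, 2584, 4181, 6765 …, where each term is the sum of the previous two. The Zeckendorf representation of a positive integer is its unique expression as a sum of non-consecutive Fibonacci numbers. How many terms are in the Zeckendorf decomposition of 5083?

subtract 4181 from 5083: 902 remains
subtract 610 from 902: 292 remains
subtract 233 from 292: 59 remains
subtract 55 from 59: 4 remains
subtract 3 from 4: 1 remains
subtract 1 from 1: 0 remains
5083 = 4181 + 610 + 233 + 55 + 3 + 1, which has 6 terms.

6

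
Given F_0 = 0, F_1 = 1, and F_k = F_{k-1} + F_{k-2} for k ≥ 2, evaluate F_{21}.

Iterating the recurrence up to F_{13} = 233 and F_{12} = 144:
F_{14} = F_{13} + F_{12} = 233 + 144 = 377
F_{15} = F_{14} + F_{13} = 377 + 233 = 610
F_{16} = F_{15} + F_{14} = 610 + 377 = 987
F_{17} = F_{16} + F_{15} = 987 + 610 = 1597
F_{18} = F_{17} + F_{16} = 1597 + 987 = 2584
F_{19} = F_{18} + F_{17} = 2584 + 1597 = 4181
F_{20} = F_{19} + F_{18} = 4181 + 2584 = 6765
F_{21} = F_{20} + F_{19} = 6765 + 4181 = 10946

10946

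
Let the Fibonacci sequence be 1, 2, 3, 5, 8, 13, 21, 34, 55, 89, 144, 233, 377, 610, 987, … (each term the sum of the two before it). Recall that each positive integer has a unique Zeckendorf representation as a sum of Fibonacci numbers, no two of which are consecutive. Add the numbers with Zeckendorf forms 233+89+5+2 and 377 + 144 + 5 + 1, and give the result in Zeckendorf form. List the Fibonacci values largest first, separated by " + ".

The two numbers are 329 and 527, so their sum is 856.
take 610 (≤ 856); 856 − 610 = 246
take 233 (≤ 246); 246 − 233 = 13
take 13 (≤ 13); 13 − 13 = 0

610 + 233 + 13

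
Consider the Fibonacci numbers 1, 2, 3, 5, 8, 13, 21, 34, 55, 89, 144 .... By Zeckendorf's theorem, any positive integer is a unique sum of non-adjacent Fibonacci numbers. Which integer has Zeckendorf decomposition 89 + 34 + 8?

131

89 + 34 + 8 = 131.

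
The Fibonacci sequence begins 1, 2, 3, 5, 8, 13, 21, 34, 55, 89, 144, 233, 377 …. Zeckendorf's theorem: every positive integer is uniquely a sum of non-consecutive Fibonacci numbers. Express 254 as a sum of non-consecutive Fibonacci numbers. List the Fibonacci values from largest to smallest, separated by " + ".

233 + 21

take 233 (≤ 254); 254 − 233 = 21
take 21 (≤ 21); 21 − 21 = 0
So 254 = 233 + 21, with no two terms consecutive in the sequence.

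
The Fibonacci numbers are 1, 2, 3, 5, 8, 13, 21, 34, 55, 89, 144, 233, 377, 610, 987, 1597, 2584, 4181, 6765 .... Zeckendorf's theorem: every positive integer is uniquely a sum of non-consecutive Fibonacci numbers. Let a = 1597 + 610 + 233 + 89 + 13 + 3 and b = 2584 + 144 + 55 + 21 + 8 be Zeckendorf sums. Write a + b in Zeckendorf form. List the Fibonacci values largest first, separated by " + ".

4181 + 987 + 144 + 34 + 8 + 3

The two numbers are 2545 and 2812, so their sum is 5357.
Greedy algorithm:
take 4181 (≤ 5357); 5357 − 4181 = 1176
take 987 (≤ 1176); 1176 − 987 = 189
take 144 (≤ 189); 189 − 144 = 45
take 34 (≤ 45); 45 − 34 = 11
take 8 (≤ 11); 11 − 8 = 3
take 3 (≤ 3); 3 − 3 = 0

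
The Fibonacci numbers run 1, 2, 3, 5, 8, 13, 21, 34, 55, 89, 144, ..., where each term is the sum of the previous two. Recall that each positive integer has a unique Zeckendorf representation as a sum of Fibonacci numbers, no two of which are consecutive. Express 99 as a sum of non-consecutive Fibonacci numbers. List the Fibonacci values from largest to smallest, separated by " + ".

89 + 8 + 2

Greedy algorithm:
subtract 89 from 99: 10 remains
subtract 8 from 10: 2 remains
subtract 2 from 2: 0 remains
So 99 = 89 + 8 + 2, with no two terms consecutive in the sequence.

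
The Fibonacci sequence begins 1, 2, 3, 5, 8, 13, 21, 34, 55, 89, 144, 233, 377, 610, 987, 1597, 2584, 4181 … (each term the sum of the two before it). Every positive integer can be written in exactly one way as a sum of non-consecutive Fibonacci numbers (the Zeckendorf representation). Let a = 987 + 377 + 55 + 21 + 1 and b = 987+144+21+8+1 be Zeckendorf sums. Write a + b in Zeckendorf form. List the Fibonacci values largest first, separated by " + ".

2584 + 13 + 5

The two numbers are 1441 and 1161, so their sum is 2602.
Greedily peel off the largest Fibonacci term at each step:
2602 − 2584 = 18
18 − 13 = 5
5 − 5 = 0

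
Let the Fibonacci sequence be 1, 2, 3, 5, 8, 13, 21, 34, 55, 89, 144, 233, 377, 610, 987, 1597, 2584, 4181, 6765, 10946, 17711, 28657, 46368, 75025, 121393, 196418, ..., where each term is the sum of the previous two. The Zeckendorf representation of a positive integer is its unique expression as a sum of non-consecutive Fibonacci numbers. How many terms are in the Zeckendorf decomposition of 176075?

Greedy algorithm:
subtract 121393 from 176075: 54682 remains
subtract 46368 from 54682: 8314 remains
subtract 6765 from 8314: 1549 remains
subtract 987 from 1549: 562 remains
subtract 377 from 562: 185 remains
subtract 144 from 185: 41 remains
subtract 34 from 41: 7 remains
subtract 5 from 7: 2 remains
subtract 2 from 2: 0 remains
176075 = 121393 + 46368 + 6765 + 987 + 377 + 144 + 34 + 5 + 2, which has 9 terms.

9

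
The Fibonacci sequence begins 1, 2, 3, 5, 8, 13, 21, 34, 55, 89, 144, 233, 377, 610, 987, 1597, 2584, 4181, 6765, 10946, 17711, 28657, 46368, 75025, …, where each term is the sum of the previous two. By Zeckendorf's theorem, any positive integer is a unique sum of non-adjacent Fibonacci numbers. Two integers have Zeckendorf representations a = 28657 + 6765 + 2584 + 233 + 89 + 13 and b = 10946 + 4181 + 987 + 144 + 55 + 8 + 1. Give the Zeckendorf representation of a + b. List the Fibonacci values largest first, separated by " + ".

46368 + 6765 + 987 + 377 + 144 + 21 + 1

The two numbers are 38341 and 16322, so their sum is 54663.
54663 − 46368 = 8295
8295 − 6765 = 1530
1530 − 987 = 543
543 − 377 = 166
166 − 144 = 22
22 − 21 = 1
1 − 1 = 0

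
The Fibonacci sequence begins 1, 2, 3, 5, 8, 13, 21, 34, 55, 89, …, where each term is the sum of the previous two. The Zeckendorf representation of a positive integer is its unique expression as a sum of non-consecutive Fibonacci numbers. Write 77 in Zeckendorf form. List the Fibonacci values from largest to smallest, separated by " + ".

55 + 21 + 1

largest Fibonacci ≤ 77 is 55; 77 − 55 = 22
largest Fibonacci ≤ 22 is 21; 22 − 21 = 1
largest Fibonacci ≤ 1 is 1; 1 − 1 = 0
So 77 = 55 + 21 + 1, with no two terms consecutive in the sequence.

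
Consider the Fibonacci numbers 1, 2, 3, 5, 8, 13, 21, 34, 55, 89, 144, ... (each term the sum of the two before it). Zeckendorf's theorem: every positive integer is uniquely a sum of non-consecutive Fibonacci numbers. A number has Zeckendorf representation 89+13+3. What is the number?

89+13+3 = 105.

105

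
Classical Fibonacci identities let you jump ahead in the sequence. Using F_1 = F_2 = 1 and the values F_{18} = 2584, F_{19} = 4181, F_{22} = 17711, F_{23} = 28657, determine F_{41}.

By the addition formula F_{m+n} = F_m F_{n+1} + F_{m−1} F_n with m=19, n=22: F_{41} = 4181·28657 + 2584·17711 = 119814917 + 45765224 = 165580141.

165580141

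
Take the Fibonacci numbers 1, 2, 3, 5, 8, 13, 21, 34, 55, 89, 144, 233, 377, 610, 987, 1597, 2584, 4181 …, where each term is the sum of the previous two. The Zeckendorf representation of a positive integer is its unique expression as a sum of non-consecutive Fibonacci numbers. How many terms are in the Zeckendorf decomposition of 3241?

Greedy algorithm:
subtract 2584 from 3241: 657 remains
subtract 610 from 657: 47 remains
subtract 34 from 47: 13 remains
subtract 13 from 13: 0 remains
3241 = 2584 + 610 + 34 + 13, which has 4 terms.

4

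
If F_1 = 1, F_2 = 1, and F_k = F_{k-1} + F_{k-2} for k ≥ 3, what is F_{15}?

Iterating the recurrence up to F_{7} = 13 and F_{6} = 8:
F_{8} = F_{7} + F_{6} = 13 + 8 = 21
F_{9} = F_{8} + F_{7} = 21 + 13 = 34
F_{10} = F_{9} + F_{8} = 34 + 21 = 55
F_{11} = F_{10} + F_{9} = 55 + 34 = 89
F_{12} = F_{11} + F_{10} = 89 + 55 = 144
F_{13} = F_{12} + F_{11} = 144 + 89 = 233
F_{14} = F_{13} + F_{12} = 233 + 144 = 377
F_{15} = F_{14} + F_{13} = 377 + 233 = 610

610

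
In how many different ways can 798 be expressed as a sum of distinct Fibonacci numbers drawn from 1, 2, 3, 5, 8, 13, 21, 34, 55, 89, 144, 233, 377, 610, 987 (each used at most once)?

798 = 610+144+34+8+2 = 610+144+34+5+3+2 = 610+144+21+13+8+2 = 610+89+55+34+8+2 = … (12 more), for 16 in all.

16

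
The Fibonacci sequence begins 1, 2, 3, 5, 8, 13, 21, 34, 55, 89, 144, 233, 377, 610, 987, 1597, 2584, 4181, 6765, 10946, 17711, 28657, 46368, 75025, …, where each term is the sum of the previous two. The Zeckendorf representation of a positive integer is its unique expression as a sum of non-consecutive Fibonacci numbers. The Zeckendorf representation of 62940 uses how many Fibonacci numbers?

8

Repeatedly subtract the largest Fibonacci number that fits:
take 46368 (≤ 62940); 62940 − 46368 = 16572
take 10946 (≤ 16572); 16572 − 10946 = 5626
take 4181 (≤ 5626); 5626 − 4181 = 1445
take 987 (≤ 1445); 1445 − 987 = 458
take 377 (≤ 458); 458 − 377 = 81
take 55 (≤ 81); 81 − 55 = 26
take 21 (≤ 26); 26 − 21 = 5
take 5 (≤ 5); 5 − 5 = 0
62940 = 46368 + 10946 + 4181 + 987 + 377 + 55 + 21 + 5, which has 8 terms.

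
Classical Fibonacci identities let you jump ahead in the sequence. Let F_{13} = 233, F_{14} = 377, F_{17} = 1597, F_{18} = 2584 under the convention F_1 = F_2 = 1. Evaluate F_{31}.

1346269

By the addition formula F_{m+n} = F_m F_{n+1} + F_{m−1} F_n with m=14, n=17: F_{31} = 377·2584 + 233·1597 = 974168 + 372101 = 1346269.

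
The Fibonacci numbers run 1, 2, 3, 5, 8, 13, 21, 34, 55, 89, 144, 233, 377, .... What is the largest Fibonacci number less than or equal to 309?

233 ≤ 309 < 377, so the largest Fibonacci number not exceeding 309 is 233.

233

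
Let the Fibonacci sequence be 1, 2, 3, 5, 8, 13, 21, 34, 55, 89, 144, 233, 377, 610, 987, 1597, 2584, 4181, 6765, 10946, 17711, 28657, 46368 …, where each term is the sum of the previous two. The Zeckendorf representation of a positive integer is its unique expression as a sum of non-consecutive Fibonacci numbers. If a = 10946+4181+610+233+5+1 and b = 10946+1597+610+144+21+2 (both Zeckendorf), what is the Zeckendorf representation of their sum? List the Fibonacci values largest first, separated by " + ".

28657 + 610 + 21 + 8

The two numbers are 15976 and 13320, so their sum is 29296.
Greedy algorithm:
28657 ≤ 29296 < 46368, so take 28657; remainder 639
610 ≤ 639 < 987, so take 610; remainder 29
21 ≤ 29 < 34, so take 21; remainder 8
8 ≤ 8 < 13, so take 8; remainder 0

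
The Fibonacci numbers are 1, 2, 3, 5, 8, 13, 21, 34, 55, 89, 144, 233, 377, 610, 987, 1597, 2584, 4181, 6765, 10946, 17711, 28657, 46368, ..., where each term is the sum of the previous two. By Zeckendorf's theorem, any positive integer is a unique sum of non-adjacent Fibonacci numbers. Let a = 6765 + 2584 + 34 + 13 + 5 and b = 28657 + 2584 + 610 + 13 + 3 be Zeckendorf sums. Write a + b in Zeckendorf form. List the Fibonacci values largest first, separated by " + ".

28657 + 10946 + 1597 + 55 + 13

The two numbers are 9401 and 31867, so their sum is 41268.
41268: greatest Fibonacci not exceeding it is 28657, leaving 12611
12611: greatest Fibonacci not exceeding it is 10946, leaving 1665
1665: greatest Fibonacci not exceeding it is 1597, leaving 68
68: greatest Fibonacci not exceeding it is 55, leaving 13
13: greatest Fibonacci not exceeding it is 13, leaving 0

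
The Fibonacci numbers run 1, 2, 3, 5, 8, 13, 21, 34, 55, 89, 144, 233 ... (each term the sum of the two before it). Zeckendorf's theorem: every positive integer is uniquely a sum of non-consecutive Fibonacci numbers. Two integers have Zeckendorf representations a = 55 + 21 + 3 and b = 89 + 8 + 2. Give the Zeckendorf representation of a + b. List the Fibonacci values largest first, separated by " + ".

The two numbers are 79 and 99, so their sum is 178.
subtract 144 from 178: 34 remains
subtract 34 from 34: 0 remains

144 + 34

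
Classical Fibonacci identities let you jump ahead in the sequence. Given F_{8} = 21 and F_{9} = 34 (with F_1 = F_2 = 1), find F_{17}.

1597

By F_{2k+1} = F_k² + F_{k+1}²: F_{17} = 21² + 34² = 441 + 1156 = 1597.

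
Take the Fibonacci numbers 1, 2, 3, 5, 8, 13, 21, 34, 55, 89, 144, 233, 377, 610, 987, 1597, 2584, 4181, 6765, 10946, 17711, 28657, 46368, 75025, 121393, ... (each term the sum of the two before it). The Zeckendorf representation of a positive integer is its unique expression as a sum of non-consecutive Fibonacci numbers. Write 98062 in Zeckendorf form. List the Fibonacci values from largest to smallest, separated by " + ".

75025 + 17711 + 4181 + 987 + 144 + 13 + 1

98062: greatest Fibonacci not exceeding it is 75025, leaving 23037
23037: greatest Fibonacci not exceeding it is 17711, leaving 5326
5326: greatest Fibonacci not exceeding it is 4181, leaving 1145
1145: greatest Fibonacci not exceeding it is 987, leaving 158
158: greatest Fibonacci not exceeding it is 144, leaving 14
14: greatest Fibonacci not exceeding it is 13, leaving 1
1: greatest Fibonacci not exceeding it is 1, leaving 0
So 98062 = 75025 + 17711 + 4181 + 987 + 144 + 13 + 1, with no two terms consecutive in the sequence.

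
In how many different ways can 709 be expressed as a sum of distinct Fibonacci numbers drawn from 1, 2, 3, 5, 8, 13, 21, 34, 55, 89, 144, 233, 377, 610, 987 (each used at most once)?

Starting from the Zeckendorf form and repeatedly splitting a term F_k into F_{k−1} + F_{k−2} (when neither is already used) reaches every representation.
709 = 610+89+8+2 = 610+89+5+3+2 = 610+55+34+8+2 = 377+233+89+8+2 = 610+55+34+5+3+2 = … (11 more), for 16 in all.

16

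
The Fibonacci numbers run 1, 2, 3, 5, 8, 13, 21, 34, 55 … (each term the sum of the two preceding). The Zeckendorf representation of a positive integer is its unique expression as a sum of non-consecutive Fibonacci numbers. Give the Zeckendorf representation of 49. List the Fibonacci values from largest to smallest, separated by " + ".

34 + 13 + 2

Greedily peel off the largest Fibonacci term at each step:
34 ≤ 49 < 55, so take 34; remainder 15
13 ≤ 15 < 21, so take 13; remainder 2
2 ≤ 2 < 3, so take 2; remainder 0
So 49 = 34 + 13 + 2, with no two terms consecutive in the sequence.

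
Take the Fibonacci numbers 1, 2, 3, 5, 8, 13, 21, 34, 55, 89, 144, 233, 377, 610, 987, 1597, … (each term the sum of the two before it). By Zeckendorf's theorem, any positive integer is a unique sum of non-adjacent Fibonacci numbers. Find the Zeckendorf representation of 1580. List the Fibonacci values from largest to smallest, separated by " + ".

largest Fibonacci ≤ 1580 is 987; 1580 − 987 = 593
largest Fibonacci ≤ 593 is 377; 593 − 377 = 216
largest Fibonacci ≤ 216 is 144; 216 − 144 = 72
largest Fibonacci ≤ 72 is 55; 72 − 55 = 17
largest Fibonacci ≤ 17 is 13; 17 − 13 = 4
largest Fibonacci ≤ 4 is 3; 4 − 3 = 1
largest Fibonacci ≤ 1 is 1; 1 − 1 = 0
So 1580 = 987 + 377 + 144 + 55 + 13 + 3 + 1, with no two terms consecutive in the sequence.

987 + 377 + 144 + 55 + 13 + 3 + 1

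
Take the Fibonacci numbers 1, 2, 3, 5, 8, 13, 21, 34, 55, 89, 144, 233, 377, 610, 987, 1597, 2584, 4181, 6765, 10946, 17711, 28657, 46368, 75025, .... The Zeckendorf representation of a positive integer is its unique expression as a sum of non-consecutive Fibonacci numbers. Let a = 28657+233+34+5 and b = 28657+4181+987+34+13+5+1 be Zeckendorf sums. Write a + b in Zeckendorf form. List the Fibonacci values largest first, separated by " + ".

The two numbers are 28929 and 33878, so their sum is 62807.
46368 ≤ 62807 < 75025, so take 46368; remainder 16439
10946 ≤ 16439 < 17711, so take 10946; remainder 5493
4181 ≤ 5493 < 6765, so take 4181; remainder 1312
987 ≤ 1312 < 1597, so take 987; remainder 325
233 ≤ 325 < 377, so take 233; remainder 92
89 ≤ 92 < 144, so take 89; remainder 3
3 ≤ 3 < 5, so take 3; remainder 0

46368 + 10946 + 4181 + 987 + 233 + 89 + 3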